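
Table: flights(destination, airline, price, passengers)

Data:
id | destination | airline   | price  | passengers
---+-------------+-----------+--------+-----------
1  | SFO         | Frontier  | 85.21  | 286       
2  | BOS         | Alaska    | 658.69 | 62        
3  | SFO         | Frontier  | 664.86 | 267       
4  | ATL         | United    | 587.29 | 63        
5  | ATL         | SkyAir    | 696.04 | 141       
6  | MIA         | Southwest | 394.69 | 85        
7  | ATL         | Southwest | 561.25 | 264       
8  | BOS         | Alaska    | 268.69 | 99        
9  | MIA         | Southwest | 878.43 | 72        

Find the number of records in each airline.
SELECT airline, COUNT(*) as count
FROM flights
GROUP BY airline

Result:
  Alaska: 2
  Frontier: 2
  SkyAir: 1
  Southwest: 3
  United: 1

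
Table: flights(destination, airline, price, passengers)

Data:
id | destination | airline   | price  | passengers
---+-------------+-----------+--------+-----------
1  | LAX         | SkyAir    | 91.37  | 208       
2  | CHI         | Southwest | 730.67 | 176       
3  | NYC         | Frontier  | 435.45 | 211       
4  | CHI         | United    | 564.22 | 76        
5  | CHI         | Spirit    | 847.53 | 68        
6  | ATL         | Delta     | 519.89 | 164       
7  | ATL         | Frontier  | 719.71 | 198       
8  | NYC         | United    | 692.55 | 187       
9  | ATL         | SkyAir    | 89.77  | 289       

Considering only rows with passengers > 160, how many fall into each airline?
SELECT airline, COUNT(*)
FROM flights
WHERE passengers > 160
GROUP BY airline

Note: WHERE filters rows before grouping.

Result:
  Delta: 1
  Frontier: 2
  SkyAir: 2
  Southwest: 1
  United: 1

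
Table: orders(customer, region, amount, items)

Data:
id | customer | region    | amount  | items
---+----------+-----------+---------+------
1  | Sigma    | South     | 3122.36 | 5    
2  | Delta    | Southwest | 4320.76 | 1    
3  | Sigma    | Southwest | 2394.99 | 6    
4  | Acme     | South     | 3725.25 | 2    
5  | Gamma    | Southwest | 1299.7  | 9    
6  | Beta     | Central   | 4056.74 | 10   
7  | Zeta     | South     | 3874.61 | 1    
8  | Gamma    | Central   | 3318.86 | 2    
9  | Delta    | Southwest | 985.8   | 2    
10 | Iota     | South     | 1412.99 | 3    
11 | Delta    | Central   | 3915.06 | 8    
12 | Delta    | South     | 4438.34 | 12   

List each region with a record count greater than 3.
SELECT region, COUNT(*) as cnt
FROM orders
GROUP BY region
HAVING COUNT(*) > 3

Result:
  South: 5
  Southwest: 4

Note: HAVING filters groups after aggregation, WHERE filters rows before.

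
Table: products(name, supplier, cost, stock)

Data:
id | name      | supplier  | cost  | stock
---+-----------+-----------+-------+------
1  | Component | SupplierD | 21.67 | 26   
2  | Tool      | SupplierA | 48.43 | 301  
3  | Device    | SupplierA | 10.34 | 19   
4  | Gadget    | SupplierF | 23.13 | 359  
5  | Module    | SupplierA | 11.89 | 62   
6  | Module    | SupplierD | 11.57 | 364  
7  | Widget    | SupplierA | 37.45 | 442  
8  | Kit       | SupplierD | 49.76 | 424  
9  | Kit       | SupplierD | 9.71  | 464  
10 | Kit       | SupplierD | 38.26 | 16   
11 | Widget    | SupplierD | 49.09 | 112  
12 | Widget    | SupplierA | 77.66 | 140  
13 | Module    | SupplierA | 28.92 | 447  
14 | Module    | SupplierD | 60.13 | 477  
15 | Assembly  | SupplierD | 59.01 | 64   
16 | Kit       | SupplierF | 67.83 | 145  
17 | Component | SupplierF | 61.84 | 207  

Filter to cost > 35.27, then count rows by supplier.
SELECT supplier, COUNT(*)
FROM products
WHERE cost > 35.27
GROUP BY supplier

Note: WHERE filters rows before grouping.

Result:
  SupplierA: 3
  SupplierD: 5
  SupplierF: 2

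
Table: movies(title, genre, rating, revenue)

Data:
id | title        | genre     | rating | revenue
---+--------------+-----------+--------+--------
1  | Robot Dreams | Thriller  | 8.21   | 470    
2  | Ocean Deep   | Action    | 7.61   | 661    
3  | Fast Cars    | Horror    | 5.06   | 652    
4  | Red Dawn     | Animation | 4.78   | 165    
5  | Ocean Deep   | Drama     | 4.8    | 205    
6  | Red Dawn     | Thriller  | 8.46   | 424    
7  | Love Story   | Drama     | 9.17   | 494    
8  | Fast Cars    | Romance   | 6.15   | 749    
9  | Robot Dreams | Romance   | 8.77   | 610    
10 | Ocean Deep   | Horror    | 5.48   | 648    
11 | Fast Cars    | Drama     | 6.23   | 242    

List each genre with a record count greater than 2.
SELECT genre, COUNT(*) as cnt
FROM movies
GROUP BY genre
HAVING COUNT(*) > 2

Result:
  Drama: 3

Note: HAVING filters groups after aggregation, WHERE filters rows before.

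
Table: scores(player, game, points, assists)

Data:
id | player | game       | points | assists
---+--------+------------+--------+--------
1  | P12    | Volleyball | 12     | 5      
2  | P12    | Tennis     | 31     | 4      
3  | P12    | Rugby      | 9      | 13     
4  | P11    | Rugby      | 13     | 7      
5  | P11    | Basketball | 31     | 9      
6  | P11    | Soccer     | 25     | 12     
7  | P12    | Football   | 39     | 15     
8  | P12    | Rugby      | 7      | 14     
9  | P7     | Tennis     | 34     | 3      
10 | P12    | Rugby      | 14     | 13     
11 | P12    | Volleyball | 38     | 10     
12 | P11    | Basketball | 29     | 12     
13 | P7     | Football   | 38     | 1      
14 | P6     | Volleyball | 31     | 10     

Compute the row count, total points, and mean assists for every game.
SELECT game,
       COUNT(*) as cnt,
       SUM(points) as total_points,
       AVG(assists) as avg_assists
FROM scores
GROUP BY game

Result:
  Basketball: 2 records, 60 total points, 10.50 avg assists
  Football: 2 records, 77 total points, 8.00 avg assists
  Rugby: 4 records, 43 total points, 11.75 avg assists
  Soccer: 1 records, 25 total points, 12.00 avg assists
  Tennis: 2 records, 65 total points, 3.50 avg assists
  Volleyball: 3 records, 81 total points, 8.33 avg assists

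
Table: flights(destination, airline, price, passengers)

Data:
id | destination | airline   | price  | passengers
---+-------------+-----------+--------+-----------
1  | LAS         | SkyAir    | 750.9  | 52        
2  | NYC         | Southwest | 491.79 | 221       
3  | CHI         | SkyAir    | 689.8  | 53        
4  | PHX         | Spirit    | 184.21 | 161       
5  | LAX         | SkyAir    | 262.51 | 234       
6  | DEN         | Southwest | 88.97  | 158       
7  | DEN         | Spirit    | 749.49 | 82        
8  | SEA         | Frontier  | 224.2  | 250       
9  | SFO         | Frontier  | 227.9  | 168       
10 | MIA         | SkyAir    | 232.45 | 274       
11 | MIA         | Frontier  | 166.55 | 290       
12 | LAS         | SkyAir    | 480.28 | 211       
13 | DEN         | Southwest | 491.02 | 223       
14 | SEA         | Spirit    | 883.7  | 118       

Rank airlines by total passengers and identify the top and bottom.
SELECT airline, SUM(passengers)
FROM flights
GROUP BY airline
ORDER BY SUM(passengers)

All groups:
  Spirit: 361
  Southwest: 602
  Frontier: 708
  SkyAir: 824

Highest: SkyAir (824)
Lowest: Spirit (361)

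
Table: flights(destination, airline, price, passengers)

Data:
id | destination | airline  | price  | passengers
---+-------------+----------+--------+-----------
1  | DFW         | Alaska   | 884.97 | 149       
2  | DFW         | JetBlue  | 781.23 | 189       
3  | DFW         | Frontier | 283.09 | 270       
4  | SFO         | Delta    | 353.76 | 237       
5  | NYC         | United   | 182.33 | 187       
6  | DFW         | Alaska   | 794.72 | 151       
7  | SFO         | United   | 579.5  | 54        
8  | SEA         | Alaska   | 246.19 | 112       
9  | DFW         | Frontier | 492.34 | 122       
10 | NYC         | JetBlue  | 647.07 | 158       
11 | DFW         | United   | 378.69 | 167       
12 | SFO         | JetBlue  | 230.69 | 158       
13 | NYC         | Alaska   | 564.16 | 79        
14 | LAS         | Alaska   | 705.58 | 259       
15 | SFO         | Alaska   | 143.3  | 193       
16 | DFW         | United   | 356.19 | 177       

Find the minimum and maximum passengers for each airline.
SELECT airline, MIN(passengers), MAX(passengers)
FROM flights
GROUP BY airline

Result:
  Alaska: min=79, max=259
  Delta: min=237, max=237
  Frontier: min=122, max=270
  JetBlue: min=158, max=189
  United: min=54, max=187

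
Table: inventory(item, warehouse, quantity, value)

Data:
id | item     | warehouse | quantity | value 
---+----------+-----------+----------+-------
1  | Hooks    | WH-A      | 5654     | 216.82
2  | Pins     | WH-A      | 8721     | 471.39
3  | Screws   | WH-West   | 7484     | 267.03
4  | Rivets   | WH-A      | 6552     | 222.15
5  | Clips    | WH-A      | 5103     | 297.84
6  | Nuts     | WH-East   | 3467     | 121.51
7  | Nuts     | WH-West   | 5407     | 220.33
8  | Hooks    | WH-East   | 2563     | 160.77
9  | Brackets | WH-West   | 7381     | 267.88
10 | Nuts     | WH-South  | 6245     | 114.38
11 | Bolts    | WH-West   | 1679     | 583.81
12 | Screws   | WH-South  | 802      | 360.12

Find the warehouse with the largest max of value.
SELECT warehouse, MAX(value) as val
FROM inventory
GROUP BY warehouse
ORDER BY val DESC
LIMIT 1

Result: WH-West with max(value) = 583.81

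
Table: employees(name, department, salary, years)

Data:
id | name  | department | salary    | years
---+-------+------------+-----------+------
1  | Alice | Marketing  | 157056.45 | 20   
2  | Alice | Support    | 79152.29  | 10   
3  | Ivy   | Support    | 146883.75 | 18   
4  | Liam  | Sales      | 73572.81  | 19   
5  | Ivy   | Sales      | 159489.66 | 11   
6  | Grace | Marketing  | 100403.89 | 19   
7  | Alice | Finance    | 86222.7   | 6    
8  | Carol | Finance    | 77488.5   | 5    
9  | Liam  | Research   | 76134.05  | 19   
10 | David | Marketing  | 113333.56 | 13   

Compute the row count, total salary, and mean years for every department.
SELECT department,
       COUNT(*) as cnt,
       SUM(salary) as total_salary,
       AVG(years) as avg_years
FROM employees
GROUP BY department

Result:
  Finance: 2 records, 163711.20 total salary, 5.50 avg years
  Marketing: 3 records, 370793.90 total salary, 17.33 avg years
  Research: 1 records, 76134.05 total salary, 19.00 avg years
  Sales: 2 records, 233062.47 total salary, 15.00 avg years
  Support: 2 records, 226036.04 total salary, 14.00 avg years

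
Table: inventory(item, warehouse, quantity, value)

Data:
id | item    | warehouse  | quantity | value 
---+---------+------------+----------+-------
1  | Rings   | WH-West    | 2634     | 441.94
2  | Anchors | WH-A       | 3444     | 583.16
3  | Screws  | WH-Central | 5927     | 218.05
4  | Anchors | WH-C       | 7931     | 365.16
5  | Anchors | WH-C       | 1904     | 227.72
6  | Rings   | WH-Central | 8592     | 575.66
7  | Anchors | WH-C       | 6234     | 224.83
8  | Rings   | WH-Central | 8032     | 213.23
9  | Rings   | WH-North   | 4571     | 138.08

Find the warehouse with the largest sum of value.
SELECT warehouse, SUM(value) as val
FROM inventory
GROUP BY warehouse
ORDER BY val DESC
LIMIT 1

Result: WH-Central with sum(value) = 1006.94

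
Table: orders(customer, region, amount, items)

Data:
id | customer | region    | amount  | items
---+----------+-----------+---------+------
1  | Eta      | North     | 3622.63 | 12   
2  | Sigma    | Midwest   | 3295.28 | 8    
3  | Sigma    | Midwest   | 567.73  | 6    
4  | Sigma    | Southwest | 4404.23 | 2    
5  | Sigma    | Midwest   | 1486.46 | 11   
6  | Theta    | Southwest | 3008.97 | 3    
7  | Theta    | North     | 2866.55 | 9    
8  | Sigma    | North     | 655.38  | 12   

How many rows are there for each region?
SELECT region, COUNT(*) as count
FROM orders
GROUP BY region

Result:
  Midwest: 3
  North: 3
  Southwest: 2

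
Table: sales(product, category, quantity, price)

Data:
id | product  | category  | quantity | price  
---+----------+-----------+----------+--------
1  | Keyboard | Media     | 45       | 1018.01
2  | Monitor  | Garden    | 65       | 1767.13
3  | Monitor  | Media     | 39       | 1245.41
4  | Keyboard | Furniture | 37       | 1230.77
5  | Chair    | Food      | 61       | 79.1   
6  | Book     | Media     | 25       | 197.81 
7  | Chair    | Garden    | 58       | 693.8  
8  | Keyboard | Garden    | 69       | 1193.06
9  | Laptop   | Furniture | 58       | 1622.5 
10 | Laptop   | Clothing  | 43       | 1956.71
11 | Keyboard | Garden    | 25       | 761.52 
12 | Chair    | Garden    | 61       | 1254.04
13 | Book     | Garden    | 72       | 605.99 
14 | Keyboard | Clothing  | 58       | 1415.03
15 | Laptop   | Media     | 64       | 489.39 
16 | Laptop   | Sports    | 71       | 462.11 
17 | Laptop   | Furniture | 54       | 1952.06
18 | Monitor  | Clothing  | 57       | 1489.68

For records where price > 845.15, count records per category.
SELECT category, COUNT(*)
FROM sales
WHERE price > 845.15
GROUP BY category

Note: WHERE filters rows before grouping.

Result:
  Clothing: 3
  Furniture: 3
  Garden: 3
  Media: 2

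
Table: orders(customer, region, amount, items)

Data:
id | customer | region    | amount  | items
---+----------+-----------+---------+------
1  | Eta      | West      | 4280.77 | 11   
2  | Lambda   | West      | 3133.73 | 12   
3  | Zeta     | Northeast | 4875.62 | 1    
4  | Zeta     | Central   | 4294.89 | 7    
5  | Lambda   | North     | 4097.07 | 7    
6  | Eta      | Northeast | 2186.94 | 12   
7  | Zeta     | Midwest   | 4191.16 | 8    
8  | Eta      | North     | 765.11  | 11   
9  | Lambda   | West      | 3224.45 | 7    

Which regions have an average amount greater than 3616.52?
SELECT region, AVG(amount)
FROM orders
GROUP BY region
HAVING AVG(amount) > 3616.52

Result:
  Central: avg=4294.89
  Midwest: avg=4191.16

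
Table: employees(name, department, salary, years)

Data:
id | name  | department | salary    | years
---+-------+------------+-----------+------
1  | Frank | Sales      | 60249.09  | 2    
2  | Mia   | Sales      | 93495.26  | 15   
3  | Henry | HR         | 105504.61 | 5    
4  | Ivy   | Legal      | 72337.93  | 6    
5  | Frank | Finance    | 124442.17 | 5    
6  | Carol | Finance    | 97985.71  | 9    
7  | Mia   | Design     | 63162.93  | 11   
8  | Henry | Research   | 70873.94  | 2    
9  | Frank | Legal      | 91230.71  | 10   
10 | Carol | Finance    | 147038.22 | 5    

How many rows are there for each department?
SELECT department, COUNT(*) as count
FROM employees
GROUP BY department

Result:
  Design: 1
  Finance: 3
  HR: 1
  Legal: 2
  Research: 1
  Sales: 2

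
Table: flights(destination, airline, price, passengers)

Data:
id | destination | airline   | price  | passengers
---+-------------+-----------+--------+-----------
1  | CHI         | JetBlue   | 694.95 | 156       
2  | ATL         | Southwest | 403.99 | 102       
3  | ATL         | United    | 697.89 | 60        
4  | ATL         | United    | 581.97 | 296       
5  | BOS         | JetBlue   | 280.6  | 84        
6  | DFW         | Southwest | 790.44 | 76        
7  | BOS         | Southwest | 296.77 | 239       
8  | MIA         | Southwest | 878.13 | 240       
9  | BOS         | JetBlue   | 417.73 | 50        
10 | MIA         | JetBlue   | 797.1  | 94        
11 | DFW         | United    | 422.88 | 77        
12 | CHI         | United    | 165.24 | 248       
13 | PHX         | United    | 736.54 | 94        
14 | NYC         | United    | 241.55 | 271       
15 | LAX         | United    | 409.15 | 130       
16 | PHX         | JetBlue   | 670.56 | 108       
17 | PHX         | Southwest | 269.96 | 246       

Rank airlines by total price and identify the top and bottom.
SELECT airline, SUM(price)
FROM flights
GROUP BY airline
ORDER BY SUM(price)

All groups:
  Southwest: 2639.29
  JetBlue: 2860.94
  United: 3255.22

Highest: United (3255.22)
Lowest: Southwest (2639.29)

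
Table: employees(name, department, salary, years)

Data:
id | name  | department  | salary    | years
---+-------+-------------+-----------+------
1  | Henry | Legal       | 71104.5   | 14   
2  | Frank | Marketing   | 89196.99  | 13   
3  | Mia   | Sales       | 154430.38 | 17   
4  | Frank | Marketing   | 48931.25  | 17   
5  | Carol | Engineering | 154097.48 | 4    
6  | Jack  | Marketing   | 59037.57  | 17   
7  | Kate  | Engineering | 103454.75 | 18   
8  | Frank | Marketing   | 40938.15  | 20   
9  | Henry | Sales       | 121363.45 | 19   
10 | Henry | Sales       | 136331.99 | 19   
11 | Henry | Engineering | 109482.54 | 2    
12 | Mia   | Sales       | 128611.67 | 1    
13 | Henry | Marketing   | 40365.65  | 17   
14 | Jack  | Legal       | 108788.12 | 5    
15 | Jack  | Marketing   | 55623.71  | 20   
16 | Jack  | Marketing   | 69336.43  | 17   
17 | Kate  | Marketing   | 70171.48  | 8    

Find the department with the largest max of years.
SELECT department, MAX(years) as val
FROM employees
GROUP BY department
ORDER BY val DESC
LIMIT 1

Result: Marketing with max(years) = 20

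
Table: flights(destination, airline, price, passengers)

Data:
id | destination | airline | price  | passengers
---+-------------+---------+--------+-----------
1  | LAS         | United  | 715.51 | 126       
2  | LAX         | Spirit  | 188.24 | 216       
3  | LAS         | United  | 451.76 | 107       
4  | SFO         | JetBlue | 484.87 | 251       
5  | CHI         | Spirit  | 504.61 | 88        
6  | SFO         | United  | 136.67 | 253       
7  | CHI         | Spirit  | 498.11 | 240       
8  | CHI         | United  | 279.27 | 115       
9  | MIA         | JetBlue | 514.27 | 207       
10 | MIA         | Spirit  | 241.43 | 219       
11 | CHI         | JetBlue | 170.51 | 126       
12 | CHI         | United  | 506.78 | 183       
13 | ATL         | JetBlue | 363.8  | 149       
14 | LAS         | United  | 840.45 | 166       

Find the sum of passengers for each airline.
SELECT airline, SUM(passengers) as result
FROM flights
GROUP BY airline

Result:
  JetBlue: 733
  Spirit: 763
  United: 950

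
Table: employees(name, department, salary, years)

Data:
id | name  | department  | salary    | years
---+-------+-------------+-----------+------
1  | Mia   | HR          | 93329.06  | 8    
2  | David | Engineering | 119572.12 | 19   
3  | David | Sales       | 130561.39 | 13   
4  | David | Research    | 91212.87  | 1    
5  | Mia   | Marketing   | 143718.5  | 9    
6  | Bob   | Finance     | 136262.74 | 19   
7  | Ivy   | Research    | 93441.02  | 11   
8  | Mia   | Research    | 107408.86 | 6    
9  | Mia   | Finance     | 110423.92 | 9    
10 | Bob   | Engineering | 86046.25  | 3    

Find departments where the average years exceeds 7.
SELECT department, AVG(years)
FROM employees
GROUP BY department
HAVING AVG(years) > 7

Result:
  Engineering: avg=11.00
  Finance: avg=14.00
  HR: avg=8.00
  Marketing: avg=9.00
  Sales: avg=13.00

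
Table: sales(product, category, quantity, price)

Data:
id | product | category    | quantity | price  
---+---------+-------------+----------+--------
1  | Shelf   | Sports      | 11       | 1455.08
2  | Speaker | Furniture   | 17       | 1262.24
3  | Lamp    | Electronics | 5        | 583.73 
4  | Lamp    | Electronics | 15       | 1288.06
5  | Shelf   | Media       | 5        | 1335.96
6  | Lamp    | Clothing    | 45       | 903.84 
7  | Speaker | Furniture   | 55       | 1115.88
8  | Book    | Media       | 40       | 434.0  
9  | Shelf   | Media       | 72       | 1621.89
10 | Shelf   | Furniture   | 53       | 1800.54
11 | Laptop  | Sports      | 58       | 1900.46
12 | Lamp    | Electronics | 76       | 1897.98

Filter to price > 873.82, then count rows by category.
SELECT category, COUNT(*)
FROM sales
WHERE price > 873.82
GROUP BY category

Note: WHERE filters rows before grouping.

Result:
  Clothing: 1
  Electronics: 2
  Furniture: 3
  Media: 2
  Sports: 2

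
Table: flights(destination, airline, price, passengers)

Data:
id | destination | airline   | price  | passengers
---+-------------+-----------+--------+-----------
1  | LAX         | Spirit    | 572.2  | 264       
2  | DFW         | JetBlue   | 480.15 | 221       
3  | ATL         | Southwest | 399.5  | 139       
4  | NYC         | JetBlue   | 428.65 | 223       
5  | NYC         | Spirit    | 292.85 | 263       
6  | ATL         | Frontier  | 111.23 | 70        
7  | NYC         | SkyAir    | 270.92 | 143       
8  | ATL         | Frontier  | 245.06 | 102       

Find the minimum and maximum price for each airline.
SELECT airline, MIN(price), MAX(price)
FROM flights
GROUP BY airline

Result:
  Frontier: min=111.23, max=245.06
  JetBlue: min=428.65, max=480.15
  SkyAir: min=270.92, max=270.92
  Southwest: min=399.50, max=399.50
  Spirit: min=292.85, max=572.20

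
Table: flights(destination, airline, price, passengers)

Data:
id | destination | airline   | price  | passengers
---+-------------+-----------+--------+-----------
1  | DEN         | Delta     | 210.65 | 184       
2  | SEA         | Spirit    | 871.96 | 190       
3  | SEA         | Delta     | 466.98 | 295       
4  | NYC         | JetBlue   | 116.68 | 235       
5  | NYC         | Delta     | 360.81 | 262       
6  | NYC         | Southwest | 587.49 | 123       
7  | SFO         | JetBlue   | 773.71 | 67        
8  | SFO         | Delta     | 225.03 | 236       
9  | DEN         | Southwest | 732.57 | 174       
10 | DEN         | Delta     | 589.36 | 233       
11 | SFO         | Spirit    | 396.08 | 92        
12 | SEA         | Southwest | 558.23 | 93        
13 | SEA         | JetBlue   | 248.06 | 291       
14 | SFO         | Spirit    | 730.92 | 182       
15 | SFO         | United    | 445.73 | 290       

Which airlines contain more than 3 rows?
SELECT airline, COUNT(*) as cnt
FROM flights
GROUP BY airline
HAVING COUNT(*) > 3

Result:
  Delta: 5

Note: HAVING filters groups after aggregation, WHERE filters rows before.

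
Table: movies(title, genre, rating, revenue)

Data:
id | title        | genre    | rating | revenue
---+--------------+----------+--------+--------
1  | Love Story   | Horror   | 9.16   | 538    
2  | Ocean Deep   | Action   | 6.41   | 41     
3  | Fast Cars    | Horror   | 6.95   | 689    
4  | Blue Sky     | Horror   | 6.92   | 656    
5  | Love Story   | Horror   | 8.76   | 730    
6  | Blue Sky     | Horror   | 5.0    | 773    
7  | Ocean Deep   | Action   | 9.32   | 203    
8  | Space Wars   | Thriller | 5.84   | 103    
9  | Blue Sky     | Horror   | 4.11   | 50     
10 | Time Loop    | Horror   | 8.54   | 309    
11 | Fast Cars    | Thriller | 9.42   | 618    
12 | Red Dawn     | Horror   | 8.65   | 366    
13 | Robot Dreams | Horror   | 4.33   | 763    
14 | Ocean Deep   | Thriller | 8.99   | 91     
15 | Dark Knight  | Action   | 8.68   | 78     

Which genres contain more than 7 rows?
SELECT genre, COUNT(*) as cnt
FROM movies
GROUP BY genre
HAVING COUNT(*) > 7

Result:
  Horror: 9

Note: HAVING filters groups after aggregation, WHERE filters rows before.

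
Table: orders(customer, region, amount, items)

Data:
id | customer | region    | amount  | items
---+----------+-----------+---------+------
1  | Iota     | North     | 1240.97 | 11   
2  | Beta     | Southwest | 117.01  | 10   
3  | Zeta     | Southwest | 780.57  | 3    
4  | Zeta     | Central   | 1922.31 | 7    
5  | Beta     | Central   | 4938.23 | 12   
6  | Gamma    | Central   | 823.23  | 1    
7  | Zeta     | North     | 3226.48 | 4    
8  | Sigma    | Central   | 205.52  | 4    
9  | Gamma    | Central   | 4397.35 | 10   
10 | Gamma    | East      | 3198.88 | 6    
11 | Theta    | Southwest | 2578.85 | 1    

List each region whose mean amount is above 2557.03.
SELECT region, AVG(amount)
FROM orders
GROUP BY region
HAVING AVG(amount) > 2557.03

Result:
  East: avg=3198.88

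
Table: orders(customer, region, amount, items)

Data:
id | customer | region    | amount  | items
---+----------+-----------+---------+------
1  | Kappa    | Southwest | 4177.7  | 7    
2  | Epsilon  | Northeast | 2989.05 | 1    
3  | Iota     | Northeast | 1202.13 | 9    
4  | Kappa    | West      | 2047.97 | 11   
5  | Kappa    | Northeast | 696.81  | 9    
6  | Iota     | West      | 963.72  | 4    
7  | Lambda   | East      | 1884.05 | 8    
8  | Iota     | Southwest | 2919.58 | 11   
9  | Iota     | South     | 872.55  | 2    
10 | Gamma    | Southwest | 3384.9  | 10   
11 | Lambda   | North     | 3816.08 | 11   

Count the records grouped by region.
SELECT region, COUNT(*) as count
FROM orders
GROUP BY region

Result:
  East: 1
  North: 1
  Northeast: 3
  South: 1
  Southwest: 3
  West: 2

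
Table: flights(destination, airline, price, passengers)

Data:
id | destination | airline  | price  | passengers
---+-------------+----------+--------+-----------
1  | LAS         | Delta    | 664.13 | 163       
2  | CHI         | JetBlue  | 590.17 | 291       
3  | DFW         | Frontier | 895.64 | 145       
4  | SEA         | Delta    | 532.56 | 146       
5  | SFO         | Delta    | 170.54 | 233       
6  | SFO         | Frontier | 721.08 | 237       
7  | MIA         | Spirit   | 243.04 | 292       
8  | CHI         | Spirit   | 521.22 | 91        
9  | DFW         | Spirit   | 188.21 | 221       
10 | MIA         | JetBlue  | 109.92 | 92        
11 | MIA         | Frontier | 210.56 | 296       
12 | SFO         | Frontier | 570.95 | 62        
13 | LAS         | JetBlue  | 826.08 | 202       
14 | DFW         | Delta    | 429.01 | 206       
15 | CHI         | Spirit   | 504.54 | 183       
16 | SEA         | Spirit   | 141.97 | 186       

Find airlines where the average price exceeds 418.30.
SELECT airline, AVG(price)
FROM flights
GROUP BY airline
HAVING AVG(price) > 418.30

Result:
  Delta: avg=449.06
  Frontier: avg=599.56
  JetBlue: avg=508.72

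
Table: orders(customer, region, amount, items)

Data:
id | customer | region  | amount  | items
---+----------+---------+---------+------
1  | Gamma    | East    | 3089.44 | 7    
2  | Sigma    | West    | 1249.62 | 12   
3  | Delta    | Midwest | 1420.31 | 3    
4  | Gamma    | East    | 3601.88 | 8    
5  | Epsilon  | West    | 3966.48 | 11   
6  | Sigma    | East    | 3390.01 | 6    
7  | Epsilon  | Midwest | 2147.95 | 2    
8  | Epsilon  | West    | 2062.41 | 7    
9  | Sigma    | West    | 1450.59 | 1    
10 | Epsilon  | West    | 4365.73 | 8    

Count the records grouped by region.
SELECT region, COUNT(*) as count
FROM orders
GROUP BY region

Result:
  East: 3
  Midwest: 2
  West: 5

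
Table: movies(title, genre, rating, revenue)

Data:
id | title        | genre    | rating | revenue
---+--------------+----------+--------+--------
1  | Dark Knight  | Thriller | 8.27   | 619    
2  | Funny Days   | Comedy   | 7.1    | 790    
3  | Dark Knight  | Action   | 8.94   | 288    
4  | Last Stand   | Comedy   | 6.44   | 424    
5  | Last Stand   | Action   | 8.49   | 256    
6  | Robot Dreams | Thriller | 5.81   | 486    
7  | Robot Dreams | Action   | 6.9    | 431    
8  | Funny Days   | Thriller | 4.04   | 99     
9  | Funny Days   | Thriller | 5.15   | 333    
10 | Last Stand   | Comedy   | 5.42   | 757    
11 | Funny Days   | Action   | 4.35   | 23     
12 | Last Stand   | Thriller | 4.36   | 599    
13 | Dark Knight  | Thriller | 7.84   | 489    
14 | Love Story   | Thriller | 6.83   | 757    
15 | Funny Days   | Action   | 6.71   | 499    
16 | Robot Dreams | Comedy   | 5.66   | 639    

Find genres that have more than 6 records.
SELECT genre, COUNT(*) as cnt
FROM movies
GROUP BY genre
HAVING COUNT(*) > 6

Result:
  Thriller: 7

Note: HAVING filters groups after aggregation, WHERE filters rows before.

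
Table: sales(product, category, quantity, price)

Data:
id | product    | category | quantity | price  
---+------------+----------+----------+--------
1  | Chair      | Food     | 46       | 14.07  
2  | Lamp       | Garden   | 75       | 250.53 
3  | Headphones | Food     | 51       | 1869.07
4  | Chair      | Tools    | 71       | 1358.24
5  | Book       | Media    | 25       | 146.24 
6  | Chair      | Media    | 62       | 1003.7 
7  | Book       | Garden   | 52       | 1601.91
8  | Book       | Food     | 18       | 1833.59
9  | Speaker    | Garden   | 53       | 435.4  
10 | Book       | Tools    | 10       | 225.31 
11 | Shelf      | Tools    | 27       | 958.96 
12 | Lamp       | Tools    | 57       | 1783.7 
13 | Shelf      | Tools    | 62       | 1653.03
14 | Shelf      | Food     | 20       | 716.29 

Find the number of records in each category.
SELECT category, COUNT(*) as count
FROM sales
GROUP BY category

Result:
  Food: 4
  Garden: 3
  Media: 2
  Tools: 5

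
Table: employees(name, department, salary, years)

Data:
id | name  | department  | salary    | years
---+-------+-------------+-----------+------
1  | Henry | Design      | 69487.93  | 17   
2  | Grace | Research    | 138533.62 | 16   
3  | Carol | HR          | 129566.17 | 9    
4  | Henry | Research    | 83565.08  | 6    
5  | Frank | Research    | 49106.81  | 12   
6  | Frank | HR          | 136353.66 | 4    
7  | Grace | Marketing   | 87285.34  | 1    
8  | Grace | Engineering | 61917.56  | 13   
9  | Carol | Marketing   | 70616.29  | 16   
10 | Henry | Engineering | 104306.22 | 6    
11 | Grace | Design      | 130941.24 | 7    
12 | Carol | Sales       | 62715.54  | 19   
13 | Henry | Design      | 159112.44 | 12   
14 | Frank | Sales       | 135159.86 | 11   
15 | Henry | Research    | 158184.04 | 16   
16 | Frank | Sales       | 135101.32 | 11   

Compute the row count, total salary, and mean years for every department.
SELECT department,
       COUNT(*) as cnt,
       SUM(salary) as total_salary,
       AVG(years) as avg_years
FROM employees
GROUP BY department

Result:
  Design: 3 records, 359541.61 total salary, 12.00 avg years
  Engineering: 2 records, 166223.78 total salary, 9.50 avg years
  HR: 2 records, 265919.83 total salary, 6.50 avg years
  Marketing: 2 records, 157901.63 total salary, 8.50 avg years
  Research: 4 records, 429389.55 total salary, 12.50 avg years
  Sales: 3 records, 332976.72 total salary, 13.67 avg years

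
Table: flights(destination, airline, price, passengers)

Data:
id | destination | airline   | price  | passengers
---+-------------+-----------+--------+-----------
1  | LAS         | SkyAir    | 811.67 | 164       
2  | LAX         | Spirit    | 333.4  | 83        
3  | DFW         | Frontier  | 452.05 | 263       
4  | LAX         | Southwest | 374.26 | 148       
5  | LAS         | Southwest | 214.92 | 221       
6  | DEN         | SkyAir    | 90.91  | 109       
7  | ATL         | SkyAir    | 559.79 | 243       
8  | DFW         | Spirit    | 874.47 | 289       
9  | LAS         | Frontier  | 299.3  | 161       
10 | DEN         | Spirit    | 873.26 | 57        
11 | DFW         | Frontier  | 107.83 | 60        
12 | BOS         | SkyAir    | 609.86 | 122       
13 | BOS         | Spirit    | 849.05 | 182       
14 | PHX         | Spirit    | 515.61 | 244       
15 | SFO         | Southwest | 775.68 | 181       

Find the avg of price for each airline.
SELECT airline, AVG(price) as result
FROM flights
GROUP BY airline

Result:
  Frontier: 286.39
  SkyAir: 518.06
  Southwest: 454.95
  Spirit: 689.16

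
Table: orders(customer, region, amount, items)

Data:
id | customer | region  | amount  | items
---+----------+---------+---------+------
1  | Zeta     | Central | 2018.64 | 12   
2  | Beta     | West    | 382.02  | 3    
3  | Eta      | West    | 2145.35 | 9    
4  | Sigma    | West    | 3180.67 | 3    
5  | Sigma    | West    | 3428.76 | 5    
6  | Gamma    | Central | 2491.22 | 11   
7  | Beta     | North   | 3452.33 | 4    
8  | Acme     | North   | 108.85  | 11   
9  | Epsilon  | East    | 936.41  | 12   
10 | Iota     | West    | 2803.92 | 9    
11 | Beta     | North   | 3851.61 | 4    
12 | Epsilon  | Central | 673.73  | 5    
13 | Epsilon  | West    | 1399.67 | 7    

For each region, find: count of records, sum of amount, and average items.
SELECT region,
       COUNT(*) as cnt,
       SUM(amount) as total_amount,
       AVG(items) as avg_items
FROM orders
GROUP BY region

Result:
  Central: 3 records, 5183.59 total amount, 9.33 avg items
  East: 1 records, 936.41 total amount, 12.00 avg items
  North: 3 records, 7412.79 total amount, 6.33 avg items
  West: 6 records, 13340.39 total amount, 6.00 avg items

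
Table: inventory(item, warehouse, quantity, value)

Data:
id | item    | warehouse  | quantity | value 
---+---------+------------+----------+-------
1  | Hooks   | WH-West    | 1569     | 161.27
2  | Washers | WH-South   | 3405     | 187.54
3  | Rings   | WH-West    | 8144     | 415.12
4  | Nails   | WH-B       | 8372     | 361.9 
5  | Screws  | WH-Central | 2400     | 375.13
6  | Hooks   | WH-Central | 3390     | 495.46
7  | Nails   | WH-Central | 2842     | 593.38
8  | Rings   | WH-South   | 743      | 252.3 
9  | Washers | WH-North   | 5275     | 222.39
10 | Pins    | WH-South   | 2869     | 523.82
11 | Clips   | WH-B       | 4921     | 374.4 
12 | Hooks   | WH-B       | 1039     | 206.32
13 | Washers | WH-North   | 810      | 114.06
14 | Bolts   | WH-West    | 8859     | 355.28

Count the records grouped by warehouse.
SELECT warehouse, COUNT(*) as count
FROM inventory
GROUP BY warehouse

Result:
  WH-B: 3
  WH-Central: 3
  WH-North: 2
  WH-South: 3
  WH-West: 3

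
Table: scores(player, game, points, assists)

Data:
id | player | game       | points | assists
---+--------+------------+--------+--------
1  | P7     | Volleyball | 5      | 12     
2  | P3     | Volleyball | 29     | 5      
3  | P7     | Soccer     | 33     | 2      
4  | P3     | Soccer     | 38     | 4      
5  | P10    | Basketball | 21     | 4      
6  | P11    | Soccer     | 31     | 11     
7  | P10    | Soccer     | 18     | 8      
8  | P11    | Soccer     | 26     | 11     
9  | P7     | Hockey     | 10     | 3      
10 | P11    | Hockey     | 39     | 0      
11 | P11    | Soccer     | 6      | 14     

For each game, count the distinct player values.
SELECT game, COUNT(DISTINCT player)
FROM scores
GROUP BY game

Result:
  Basketball: 1 distinct
  Hockey: 2 distinct
  Soccer: 4 distinct
  Volleyball: 2 distinct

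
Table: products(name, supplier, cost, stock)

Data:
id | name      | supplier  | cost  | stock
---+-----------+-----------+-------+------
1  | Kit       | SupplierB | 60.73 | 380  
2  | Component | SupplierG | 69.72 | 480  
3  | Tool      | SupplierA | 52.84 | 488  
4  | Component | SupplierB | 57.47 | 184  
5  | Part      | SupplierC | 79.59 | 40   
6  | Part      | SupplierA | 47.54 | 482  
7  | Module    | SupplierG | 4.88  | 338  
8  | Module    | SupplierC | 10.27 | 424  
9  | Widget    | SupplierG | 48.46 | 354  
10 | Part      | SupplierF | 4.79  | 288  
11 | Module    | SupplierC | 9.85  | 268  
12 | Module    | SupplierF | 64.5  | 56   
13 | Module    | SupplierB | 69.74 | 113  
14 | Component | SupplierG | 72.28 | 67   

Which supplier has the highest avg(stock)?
SELECT supplier, AVG(stock) as val
FROM products
GROUP BY supplier
ORDER BY val DESC
LIMIT 1

Result: SupplierA with avg(stock) = 485.00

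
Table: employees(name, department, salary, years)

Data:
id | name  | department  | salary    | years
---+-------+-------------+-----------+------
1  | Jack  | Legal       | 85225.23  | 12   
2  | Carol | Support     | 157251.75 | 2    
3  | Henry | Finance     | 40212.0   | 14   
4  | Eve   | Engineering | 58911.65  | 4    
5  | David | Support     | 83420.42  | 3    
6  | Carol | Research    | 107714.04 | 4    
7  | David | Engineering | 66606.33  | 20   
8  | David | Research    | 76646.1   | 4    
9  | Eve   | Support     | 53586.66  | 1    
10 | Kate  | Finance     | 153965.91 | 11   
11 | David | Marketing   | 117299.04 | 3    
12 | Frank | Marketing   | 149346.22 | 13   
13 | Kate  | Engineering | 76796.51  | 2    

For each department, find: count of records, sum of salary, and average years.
SELECT department,
       COUNT(*) as cnt,
       SUM(salary) as total_salary,
       AVG(years) as avg_years
FROM employees
GROUP BY department

Result:
  Engineering: 3 records, 202314.49 total salary, 8.67 avg years
  Finance: 2 records, 194177.91 total salary, 12.50 avg years
  Legal: 1 records, 85225.23 total salary, 12.00 avg years
  Marketing: 2 records, 266645.26 total salary, 8.00 avg years
  Research: 2 records, 184360.14 total salary, 4.00 avg years
  Support: 3 records, 294258.83 total salary, 2.00 avg years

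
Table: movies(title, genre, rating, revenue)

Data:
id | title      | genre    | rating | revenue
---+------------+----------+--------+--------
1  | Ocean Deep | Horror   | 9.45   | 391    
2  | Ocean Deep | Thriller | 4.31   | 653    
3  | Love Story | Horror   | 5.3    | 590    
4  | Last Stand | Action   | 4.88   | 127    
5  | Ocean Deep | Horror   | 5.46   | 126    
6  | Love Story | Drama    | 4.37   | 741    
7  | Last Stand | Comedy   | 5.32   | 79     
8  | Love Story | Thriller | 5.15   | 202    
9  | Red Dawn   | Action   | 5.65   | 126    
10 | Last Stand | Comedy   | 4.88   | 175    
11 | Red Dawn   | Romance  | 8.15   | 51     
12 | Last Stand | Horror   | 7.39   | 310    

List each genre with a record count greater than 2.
SELECT genre, COUNT(*) as cnt
FROM movies
GROUP BY genre
HAVING COUNT(*) > 2

Result:
  Horror: 4

Note: HAVING filters groups after aggregation, WHERE filters rows before.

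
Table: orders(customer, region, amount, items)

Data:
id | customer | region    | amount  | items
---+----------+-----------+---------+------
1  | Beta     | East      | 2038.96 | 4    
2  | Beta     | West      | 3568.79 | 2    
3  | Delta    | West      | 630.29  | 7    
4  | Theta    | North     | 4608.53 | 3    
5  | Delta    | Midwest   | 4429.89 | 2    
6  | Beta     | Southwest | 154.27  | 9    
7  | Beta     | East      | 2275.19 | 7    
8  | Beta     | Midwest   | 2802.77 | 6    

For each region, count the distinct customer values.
SELECT region, COUNT(DISTINCT customer)
FROM orders
GROUP BY region

Result:
  East: 1 distinct
  Midwest: 2 distinct
  North: 1 distinct
  Southwest: 1 distinct
  West: 2 distinct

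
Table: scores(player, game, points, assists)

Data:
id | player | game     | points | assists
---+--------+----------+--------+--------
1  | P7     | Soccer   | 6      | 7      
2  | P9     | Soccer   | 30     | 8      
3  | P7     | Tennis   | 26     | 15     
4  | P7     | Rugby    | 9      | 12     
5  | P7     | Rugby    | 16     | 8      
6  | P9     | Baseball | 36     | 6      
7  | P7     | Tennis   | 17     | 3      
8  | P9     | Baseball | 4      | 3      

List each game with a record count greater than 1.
SELECT game, COUNT(*) as cnt
FROM scores
GROUP BY game
HAVING COUNT(*) > 1

Result:
  Baseball: 2
  Rugby: 2
  Soccer: 2
  Tennis: 2

Note: HAVING filters groups after aggregation, WHERE filters rows before.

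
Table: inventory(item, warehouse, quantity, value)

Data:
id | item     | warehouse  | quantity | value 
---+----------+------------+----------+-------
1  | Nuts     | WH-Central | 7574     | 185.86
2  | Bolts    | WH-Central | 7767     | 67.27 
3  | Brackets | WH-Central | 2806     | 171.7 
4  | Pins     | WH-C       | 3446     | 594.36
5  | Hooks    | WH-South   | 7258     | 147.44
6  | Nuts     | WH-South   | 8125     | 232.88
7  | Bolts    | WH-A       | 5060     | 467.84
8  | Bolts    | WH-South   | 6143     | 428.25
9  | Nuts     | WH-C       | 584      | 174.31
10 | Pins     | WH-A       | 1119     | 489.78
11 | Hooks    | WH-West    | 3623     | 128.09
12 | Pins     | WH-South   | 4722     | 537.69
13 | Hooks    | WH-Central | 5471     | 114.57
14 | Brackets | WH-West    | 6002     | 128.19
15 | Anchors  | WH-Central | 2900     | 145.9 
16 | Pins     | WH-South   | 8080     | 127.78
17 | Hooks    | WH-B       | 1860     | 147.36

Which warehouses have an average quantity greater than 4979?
SELECT warehouse, AVG(quantity)
FROM inventory
GROUP BY warehouse
HAVING AVG(quantity) > 4979

Result:
  WH-Central: avg=5303.60
  WH-South: avg=6865.60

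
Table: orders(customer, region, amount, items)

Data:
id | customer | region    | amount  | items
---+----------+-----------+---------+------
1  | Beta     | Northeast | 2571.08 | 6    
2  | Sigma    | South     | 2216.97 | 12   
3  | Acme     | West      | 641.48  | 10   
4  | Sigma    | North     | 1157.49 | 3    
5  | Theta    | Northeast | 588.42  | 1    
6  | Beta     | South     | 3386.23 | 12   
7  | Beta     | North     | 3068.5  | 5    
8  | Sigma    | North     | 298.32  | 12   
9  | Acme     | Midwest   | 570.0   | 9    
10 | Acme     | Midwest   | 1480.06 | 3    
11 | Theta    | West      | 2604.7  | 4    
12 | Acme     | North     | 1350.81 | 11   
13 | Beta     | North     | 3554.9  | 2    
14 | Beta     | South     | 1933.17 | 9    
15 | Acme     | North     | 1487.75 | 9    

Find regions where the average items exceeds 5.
SELECT region, AVG(items)
FROM orders
GROUP BY region
HAVING AVG(items) > 5

Result:
  Midwest: avg=6.00
  North: avg=7.00
  South: avg=11.00
  West: avg=7.00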